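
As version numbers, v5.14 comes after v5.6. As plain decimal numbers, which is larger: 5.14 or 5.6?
5.6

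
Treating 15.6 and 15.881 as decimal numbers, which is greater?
15.881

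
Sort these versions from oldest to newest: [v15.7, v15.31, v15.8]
[v15.7, v15.8, v15.31]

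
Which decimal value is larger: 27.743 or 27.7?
27.743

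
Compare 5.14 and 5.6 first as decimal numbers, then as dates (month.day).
As decimals: 5.14 < 5.6. As dates: 5/14 is later than 5/6 (day 14 > day 6).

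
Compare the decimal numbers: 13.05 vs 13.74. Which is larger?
13.74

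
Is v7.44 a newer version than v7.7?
Yes. Version numbers are compared segment by segment as integers, not as decimals: minor version 44 > 7, so v7.44 > v7.7 (even though the decimal 7.44 < 7.7).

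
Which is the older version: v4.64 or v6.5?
v4.64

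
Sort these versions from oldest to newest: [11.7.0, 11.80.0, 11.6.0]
[11.6.0, 11.7.0, 11.80.0]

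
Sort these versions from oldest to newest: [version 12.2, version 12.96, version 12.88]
[version 12.2, version 12.88, version 12.96]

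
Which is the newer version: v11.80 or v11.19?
v11.80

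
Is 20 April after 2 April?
Yes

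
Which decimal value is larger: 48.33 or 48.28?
48.33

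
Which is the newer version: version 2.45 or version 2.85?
version 2.85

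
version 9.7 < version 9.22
True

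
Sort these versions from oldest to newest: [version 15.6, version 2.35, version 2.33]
[version 2.33, version 2.35, version 15.6]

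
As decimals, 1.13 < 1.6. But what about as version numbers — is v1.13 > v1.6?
True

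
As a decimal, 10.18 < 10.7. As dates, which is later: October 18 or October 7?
October 18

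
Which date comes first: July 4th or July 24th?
July 4th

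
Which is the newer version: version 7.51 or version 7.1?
version 7.51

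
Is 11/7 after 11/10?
No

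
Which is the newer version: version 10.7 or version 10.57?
version 10.57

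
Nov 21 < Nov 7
False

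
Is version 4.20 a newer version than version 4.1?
Yes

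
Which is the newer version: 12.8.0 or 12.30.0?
12.30.0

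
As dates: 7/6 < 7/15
True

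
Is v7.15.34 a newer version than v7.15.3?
Yes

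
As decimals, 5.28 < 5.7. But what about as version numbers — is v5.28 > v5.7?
True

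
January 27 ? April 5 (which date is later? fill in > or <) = <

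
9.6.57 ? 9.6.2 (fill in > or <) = >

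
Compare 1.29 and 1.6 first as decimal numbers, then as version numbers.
As decimals: 1.29 < 1.6. As versions: v1.29 > v1.6 (minor version 29 > 6).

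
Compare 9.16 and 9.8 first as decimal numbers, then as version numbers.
As decimals: 9.16 < 9.8. As versions: v9.16 > v9.8 (minor version 16 > 8).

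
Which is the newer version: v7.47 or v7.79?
v7.79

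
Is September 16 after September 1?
Yes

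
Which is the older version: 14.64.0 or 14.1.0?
14.1.0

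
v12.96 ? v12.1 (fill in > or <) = >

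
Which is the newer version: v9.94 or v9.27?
v9.94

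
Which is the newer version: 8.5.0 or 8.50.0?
8.50.0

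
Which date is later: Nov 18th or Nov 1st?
Nov 18th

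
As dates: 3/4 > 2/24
True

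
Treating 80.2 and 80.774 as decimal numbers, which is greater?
80.774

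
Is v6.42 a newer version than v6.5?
Yes. Version numbers are compared segment by segment as integers, not as decimals: minor version 42 > 5, so v6.42 > v6.5 (even though the decimal 6.42 < 6.5).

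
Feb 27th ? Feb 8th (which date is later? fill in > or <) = >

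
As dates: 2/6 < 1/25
False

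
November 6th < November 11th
True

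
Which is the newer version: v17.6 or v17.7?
v17.7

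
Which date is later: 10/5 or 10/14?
10/14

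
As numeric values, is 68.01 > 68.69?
False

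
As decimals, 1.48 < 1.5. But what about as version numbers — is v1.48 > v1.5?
True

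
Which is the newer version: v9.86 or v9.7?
v9.86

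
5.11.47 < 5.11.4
False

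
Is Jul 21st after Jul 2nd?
Yes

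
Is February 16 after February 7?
Yes. Day 16 comes after day 7 in February — this is a date comparison, not a decimal one (the decimal 2.16 would be smaller than 2.7).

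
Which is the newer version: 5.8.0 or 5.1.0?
5.8.0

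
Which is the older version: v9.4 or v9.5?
v9.4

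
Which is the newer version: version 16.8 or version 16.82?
version 16.82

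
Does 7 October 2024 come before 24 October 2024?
Yes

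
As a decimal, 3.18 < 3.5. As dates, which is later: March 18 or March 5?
March 18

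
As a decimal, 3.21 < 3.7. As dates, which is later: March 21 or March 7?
March 21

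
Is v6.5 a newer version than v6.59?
No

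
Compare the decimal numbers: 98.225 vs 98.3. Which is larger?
98.3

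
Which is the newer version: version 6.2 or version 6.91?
version 6.91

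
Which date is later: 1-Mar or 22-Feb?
1-Mar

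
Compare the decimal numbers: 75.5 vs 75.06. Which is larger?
75.5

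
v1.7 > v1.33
False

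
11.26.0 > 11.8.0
True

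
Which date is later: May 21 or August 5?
August 5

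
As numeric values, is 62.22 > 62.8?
False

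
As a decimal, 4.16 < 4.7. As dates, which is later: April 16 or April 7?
April 16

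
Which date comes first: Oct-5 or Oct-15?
Oct-5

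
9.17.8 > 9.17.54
False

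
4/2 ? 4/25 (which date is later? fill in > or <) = <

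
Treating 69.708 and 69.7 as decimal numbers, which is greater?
69.708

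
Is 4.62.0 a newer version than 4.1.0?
Yes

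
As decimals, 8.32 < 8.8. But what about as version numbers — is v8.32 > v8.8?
True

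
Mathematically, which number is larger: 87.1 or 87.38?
87.38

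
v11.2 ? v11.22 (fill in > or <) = <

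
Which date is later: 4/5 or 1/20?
4/5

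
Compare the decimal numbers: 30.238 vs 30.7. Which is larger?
30.7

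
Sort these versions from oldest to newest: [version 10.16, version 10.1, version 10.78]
[version 10.1, version 10.16, version 10.78]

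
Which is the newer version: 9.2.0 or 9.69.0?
9.69.0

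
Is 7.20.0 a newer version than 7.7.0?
Yes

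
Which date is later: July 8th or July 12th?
July 12th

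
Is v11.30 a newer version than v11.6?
Yes. Version numbers are compared segment by segment as integers, not as decimals: minor version 30 > 6, so v11.30 > v11.6 (even though the decimal 11.30 < 11.6).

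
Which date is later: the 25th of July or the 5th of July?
the 25th of July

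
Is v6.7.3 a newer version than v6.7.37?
No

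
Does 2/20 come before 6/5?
Yes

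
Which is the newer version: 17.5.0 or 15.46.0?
17.5.0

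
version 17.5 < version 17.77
True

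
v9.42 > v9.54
False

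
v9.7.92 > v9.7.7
True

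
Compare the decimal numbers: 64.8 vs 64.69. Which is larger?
64.8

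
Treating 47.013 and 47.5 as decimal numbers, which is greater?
47.5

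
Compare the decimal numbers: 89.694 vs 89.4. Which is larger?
89.694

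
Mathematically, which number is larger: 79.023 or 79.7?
79.7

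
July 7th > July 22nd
False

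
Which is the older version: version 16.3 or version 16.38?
version 16.3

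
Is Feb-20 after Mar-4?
No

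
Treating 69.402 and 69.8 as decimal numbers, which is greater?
69.8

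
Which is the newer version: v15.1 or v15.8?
v15.8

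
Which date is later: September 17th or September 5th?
September 17th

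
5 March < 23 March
True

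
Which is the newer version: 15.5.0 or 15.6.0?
15.6.0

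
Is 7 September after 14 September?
No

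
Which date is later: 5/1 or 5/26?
5/26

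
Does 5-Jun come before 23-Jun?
Yes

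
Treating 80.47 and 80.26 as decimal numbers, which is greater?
80.47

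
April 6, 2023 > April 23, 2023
False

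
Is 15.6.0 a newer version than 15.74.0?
No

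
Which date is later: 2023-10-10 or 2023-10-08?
2023-10-10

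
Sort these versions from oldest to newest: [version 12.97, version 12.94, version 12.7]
[version 12.7, version 12.94, version 12.97]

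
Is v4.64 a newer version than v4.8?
Yes. Version numbers are compared segment by segment as integers, not as decimals: minor version 64 > 8, so v4.64 > v4.8 (even though the decimal 4.64 < 4.8).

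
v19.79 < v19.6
False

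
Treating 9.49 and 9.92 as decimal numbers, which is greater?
9.92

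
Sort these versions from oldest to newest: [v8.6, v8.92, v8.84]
[v8.6, v8.84, v8.92]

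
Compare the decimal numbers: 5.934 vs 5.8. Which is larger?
5.934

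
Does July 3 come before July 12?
Yes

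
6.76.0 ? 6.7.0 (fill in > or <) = >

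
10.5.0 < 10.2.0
False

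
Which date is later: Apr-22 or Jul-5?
Jul-5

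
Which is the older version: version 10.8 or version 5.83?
version 5.83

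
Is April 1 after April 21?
No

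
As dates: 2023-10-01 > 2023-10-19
False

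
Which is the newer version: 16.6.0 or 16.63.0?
16.63.0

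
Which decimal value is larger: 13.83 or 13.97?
13.97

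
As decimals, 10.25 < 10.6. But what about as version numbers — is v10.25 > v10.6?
True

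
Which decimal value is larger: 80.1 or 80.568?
80.568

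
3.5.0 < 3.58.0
True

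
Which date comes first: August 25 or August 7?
August 7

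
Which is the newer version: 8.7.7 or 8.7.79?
8.7.79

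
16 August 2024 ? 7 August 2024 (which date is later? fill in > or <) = >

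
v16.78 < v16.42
False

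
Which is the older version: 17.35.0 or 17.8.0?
17.8.0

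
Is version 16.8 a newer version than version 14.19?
Yes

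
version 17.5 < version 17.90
True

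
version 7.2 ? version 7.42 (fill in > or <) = <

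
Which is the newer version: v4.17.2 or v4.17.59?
v4.17.59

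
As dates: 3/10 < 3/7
False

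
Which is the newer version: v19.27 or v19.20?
v19.27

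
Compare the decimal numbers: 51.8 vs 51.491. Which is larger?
51.8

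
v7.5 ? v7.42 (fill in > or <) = <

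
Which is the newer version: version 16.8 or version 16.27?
version 16.27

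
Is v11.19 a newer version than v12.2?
No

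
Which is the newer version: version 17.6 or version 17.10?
version 17.10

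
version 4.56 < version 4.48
False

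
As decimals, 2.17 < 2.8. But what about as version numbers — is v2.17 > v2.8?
True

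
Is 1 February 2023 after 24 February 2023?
No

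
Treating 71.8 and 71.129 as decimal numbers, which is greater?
71.8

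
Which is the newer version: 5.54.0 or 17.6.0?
17.6.0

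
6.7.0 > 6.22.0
False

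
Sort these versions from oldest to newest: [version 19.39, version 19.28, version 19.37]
[version 19.28, version 19.37, version 19.39]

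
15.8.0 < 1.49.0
False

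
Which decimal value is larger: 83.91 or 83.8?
83.91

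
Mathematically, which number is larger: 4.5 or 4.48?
4.5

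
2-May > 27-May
False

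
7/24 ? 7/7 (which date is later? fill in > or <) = >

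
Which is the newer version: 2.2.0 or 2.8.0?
2.8.0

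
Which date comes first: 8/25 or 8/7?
8/7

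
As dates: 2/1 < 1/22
False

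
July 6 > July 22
False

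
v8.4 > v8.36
False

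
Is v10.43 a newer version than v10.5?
Yes. Version numbers are compared segment by segment as integers, not as decimals: minor version 43 > 5, so v10.43 > v10.5 (even though the decimal 10.43 < 10.5).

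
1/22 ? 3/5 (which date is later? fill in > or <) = <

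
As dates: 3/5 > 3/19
False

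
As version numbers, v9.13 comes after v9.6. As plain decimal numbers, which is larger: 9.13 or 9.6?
9.6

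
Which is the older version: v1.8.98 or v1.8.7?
v1.8.7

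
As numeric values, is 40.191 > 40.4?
False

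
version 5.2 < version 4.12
False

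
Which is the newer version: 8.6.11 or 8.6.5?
8.6.11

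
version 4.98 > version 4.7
True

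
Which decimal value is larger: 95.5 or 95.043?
95.5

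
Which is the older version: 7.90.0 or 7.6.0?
7.6.0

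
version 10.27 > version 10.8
True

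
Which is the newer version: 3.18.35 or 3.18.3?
3.18.35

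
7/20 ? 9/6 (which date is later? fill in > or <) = <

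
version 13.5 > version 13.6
False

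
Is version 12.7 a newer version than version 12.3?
Yes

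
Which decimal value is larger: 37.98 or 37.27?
37.98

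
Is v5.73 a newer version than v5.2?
Yes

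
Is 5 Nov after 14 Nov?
No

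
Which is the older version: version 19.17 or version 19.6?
version 19.6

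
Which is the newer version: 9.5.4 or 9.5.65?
9.5.65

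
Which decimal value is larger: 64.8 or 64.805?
64.805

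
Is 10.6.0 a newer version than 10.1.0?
Yes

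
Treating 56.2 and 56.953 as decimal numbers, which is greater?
56.953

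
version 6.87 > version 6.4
True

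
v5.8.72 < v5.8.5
False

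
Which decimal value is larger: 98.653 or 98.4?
98.653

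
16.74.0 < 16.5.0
False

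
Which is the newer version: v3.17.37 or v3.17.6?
v3.17.37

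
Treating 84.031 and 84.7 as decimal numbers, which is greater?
84.7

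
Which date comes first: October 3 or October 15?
October 3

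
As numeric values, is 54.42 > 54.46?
False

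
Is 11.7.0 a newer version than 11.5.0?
Yes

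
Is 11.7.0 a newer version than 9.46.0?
Yes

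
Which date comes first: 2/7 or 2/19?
2/7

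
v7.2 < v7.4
True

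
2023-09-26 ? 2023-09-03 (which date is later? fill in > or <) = >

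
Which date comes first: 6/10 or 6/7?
6/7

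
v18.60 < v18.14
False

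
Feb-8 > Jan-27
True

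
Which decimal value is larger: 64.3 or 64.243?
64.3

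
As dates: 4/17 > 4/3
True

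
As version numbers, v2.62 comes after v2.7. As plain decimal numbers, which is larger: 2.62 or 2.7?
2.7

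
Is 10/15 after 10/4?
Yes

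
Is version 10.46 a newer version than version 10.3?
Yes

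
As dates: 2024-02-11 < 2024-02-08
False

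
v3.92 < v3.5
False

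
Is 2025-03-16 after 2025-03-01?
Yes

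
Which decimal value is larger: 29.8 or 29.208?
29.8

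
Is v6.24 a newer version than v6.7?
Yes. Version numbers are compared segment by segment as integers, not as decimals: minor version 24 > 7, so v6.24 > v6.7 (even though the decimal 6.24 < 6.7).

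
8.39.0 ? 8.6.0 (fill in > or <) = >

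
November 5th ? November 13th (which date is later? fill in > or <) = <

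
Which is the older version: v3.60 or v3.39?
v3.39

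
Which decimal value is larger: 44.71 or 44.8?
44.8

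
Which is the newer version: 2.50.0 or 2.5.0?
2.50.0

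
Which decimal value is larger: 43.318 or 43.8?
43.8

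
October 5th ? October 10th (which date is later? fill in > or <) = <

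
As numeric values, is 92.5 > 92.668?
False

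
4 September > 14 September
False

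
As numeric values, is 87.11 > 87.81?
False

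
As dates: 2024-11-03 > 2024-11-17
False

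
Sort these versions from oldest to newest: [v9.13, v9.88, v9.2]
[v9.2, v9.13, v9.88]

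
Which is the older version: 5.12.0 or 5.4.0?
5.4.0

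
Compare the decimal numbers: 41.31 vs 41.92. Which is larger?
41.92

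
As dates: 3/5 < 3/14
True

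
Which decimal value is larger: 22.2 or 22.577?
22.577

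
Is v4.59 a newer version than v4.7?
Yes. Version numbers are compared segment by segment as integers, not as decimals: minor version 59 > 7, so v4.59 > v4.7 (even though the decimal 4.59 < 4.7).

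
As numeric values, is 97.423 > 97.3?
True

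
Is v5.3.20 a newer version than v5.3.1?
Yes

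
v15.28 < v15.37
True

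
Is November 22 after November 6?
Yes. Day 22 comes after day 6 in November — this is a date comparison, not a decimal one (the decimal 11.22 would be smaller than 11.6).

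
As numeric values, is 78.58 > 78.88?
False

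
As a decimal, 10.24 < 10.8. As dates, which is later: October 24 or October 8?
October 24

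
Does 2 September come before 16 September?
Yes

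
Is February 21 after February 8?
Yes. Day 21 comes after day 8 in February — this is a date comparison, not a decimal one (the decimal 2.21 would be smaller than 2.8).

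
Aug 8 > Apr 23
True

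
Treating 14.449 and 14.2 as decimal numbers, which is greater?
14.449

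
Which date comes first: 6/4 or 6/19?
6/4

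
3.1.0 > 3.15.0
False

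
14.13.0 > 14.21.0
False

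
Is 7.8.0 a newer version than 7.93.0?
No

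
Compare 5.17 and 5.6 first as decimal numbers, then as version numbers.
As decimals: 5.17 < 5.6. As versions: v5.17 > v5.6 (minor version 17 > 6).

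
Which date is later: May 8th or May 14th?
May 14th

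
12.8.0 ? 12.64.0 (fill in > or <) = <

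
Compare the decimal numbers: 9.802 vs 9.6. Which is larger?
9.802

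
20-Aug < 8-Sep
True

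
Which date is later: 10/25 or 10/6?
10/25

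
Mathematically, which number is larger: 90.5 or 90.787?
90.787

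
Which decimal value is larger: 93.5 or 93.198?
93.5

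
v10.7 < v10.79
True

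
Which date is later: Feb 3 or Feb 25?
Feb 25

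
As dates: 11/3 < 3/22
False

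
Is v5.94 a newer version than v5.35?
Yes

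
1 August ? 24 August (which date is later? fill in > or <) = <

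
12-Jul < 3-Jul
False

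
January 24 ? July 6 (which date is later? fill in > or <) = <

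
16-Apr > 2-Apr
True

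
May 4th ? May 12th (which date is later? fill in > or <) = <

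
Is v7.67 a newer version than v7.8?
Yes. Version numbers are compared segment by segment as integers, not as decimals: minor version 67 > 8, so v7.67 > v7.8 (even though the decimal 7.67 < 7.8).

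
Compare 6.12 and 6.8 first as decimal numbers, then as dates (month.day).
As decimals: 6.12 < 6.8. As dates: 6/12 is later than 6/8 (day 12 > day 8).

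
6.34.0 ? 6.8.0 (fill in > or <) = >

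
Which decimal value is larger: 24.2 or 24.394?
24.394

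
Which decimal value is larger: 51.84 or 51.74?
51.84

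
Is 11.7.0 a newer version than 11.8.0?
No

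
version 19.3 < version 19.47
True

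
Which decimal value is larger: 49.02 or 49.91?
49.91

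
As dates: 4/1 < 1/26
False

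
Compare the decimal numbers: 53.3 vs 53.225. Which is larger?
53.3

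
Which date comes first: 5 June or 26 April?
26 April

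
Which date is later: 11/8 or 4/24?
11/8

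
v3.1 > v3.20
False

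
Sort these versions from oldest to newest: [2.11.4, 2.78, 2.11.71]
[2.11.4, 2.11.71, 2.78]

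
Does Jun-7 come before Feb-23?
No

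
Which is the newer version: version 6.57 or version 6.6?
version 6.57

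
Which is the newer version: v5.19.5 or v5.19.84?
v5.19.84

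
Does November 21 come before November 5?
No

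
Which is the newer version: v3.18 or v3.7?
v3.18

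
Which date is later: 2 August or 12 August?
12 August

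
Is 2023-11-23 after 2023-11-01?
Yes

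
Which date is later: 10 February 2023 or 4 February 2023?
10 February 2023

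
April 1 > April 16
False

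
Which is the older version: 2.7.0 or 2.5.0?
2.5.0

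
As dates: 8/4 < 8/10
True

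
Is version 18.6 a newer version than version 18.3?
Yes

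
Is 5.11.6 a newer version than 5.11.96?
No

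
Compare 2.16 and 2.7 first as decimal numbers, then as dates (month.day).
As decimals: 2.16 < 2.7. As dates: 2/16 is later than 2/7 (day 16 > day 7).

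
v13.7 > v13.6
True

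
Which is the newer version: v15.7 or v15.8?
v15.8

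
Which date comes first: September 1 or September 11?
September 1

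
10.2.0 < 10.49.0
True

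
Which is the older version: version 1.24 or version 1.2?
version 1.2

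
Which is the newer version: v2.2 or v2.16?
v2.16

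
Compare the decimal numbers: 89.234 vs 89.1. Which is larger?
89.234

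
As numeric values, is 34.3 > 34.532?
False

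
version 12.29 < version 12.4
False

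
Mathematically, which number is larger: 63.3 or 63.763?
63.763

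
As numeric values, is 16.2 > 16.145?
True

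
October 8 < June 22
False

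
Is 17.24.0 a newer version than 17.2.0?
Yes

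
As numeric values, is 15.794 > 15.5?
True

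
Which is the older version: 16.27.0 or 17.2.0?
16.27.0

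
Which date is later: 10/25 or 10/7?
10/25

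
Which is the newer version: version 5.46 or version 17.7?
version 17.7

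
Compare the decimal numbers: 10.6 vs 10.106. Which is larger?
10.6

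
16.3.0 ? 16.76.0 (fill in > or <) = <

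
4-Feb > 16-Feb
False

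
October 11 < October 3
False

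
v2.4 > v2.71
False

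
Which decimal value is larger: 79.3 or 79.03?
79.3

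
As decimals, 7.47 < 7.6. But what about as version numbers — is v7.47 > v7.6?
True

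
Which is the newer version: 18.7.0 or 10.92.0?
18.7.0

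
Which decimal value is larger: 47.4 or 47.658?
47.658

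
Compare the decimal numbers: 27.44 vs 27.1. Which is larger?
27.44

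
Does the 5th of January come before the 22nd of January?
Yes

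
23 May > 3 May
True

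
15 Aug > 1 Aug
True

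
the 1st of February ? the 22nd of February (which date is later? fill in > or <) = <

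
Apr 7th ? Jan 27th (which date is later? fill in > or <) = >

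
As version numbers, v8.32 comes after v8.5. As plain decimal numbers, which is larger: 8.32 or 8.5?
8.5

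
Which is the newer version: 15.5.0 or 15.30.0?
15.30.0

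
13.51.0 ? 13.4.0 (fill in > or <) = >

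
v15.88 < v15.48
False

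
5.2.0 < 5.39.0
True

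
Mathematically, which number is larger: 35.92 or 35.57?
35.92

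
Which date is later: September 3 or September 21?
September 21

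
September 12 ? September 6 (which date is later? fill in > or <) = >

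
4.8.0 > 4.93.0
False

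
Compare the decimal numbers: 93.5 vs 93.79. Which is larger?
93.79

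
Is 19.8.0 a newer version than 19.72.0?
No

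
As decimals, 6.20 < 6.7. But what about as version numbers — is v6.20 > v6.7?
True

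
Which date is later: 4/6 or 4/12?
4/12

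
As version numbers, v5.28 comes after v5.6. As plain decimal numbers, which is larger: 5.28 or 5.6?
5.6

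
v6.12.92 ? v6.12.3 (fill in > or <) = >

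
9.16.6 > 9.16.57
False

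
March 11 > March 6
True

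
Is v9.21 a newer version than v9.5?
Yes. Version numbers are compared segment by segment as integers, not as decimals: minor version 21 > 5, so v9.21 > v9.5 (even though the decimal 9.21 < 9.5).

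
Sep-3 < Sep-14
True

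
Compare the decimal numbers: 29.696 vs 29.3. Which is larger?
29.696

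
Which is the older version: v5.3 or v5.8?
v5.3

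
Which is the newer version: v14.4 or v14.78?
v14.78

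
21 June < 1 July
True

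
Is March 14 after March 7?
Yes. Day 14 comes after day 7 in March — this is a date comparison, not a decimal one (the decimal 3.14 would be smaller than 3.7).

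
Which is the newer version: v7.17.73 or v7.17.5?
v7.17.73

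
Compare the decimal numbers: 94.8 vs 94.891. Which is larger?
94.891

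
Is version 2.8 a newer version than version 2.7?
Yes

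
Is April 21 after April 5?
Yes. Day 21 comes after day 5 in April — this is a date comparison, not a decimal one (the decimal 4.21 would be smaller than 4.5).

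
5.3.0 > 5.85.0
False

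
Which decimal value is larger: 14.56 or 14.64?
14.64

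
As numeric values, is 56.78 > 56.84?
False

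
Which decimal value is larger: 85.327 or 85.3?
85.327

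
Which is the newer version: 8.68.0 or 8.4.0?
8.68.0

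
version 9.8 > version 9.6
True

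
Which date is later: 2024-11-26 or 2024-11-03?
2024-11-26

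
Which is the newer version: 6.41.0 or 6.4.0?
6.41.0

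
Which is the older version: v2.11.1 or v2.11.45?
v2.11.1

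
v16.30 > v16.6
True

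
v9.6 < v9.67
True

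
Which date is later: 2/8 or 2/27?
2/27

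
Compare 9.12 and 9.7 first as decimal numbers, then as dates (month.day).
As decimals: 9.12 < 9.7. As dates: 9/12 is later than 9/7 (day 12 > day 7).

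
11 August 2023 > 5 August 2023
True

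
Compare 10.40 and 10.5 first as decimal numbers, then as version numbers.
As decimals: 10.40 < 10.5. As versions: v10.40 > v10.5 (minor version 40 > 5).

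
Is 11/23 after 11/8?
Yes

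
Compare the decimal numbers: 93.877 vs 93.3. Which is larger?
93.877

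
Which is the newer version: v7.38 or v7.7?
v7.38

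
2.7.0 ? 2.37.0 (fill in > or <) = <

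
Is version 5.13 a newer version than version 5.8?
Yes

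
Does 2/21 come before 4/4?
Yes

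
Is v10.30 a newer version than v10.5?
Yes. Version numbers are compared segment by segment as integers, not as decimals: minor version 30 > 5, so v10.30 > v10.5 (even though the decimal 10.30 < 10.5).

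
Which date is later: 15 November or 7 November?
15 November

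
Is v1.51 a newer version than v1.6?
Yes. Version numbers are compared segment by segment as integers, not as decimals: minor version 51 > 6, so v1.51 > v1.6 (even though the decimal 1.51 < 1.6).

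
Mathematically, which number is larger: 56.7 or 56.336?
56.7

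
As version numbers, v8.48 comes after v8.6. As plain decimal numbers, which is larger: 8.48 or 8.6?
8.6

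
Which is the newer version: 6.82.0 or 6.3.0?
6.82.0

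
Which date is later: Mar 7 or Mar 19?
Mar 19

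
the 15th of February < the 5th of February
False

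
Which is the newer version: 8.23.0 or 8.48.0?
8.48.0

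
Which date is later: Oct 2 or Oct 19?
Oct 19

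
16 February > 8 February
True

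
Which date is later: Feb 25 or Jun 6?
Jun 6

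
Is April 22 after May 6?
No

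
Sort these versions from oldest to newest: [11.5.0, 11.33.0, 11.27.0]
[11.5.0, 11.27.0, 11.33.0]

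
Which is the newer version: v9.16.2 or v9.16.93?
v9.16.93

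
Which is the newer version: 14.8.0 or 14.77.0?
14.77.0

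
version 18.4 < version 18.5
True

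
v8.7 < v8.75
True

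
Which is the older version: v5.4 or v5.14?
v5.4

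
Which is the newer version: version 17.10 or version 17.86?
version 17.86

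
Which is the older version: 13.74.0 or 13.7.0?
13.7.0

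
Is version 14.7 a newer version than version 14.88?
No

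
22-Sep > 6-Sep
True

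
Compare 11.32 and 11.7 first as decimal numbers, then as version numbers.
As decimals: 11.32 < 11.7. As versions: v11.32 > v11.7 (minor version 32 > 7).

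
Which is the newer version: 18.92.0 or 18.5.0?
18.92.0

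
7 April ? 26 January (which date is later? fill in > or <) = >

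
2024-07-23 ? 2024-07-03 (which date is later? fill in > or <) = >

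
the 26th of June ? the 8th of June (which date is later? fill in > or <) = >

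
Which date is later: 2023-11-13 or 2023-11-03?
2023-11-13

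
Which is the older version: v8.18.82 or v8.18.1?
v8.18.1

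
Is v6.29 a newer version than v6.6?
Yes. Version numbers are compared segment by segment as integers, not as decimals: minor version 29 > 6, so v6.29 > v6.6 (even though the decimal 6.29 < 6.6).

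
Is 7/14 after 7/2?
Yes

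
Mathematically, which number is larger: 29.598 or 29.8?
29.8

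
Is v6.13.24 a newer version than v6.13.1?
Yes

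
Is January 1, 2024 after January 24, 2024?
No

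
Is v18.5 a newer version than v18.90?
No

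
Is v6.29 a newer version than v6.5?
Yes. Version numbers are compared segment by segment as integers, not as decimals: minor version 29 > 5, so v6.29 > v6.5 (even though the decimal 6.29 < 6.5).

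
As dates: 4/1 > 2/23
True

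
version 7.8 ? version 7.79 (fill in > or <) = <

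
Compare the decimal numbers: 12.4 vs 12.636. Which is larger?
12.636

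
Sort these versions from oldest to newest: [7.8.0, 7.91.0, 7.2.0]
[7.2.0, 7.8.0, 7.91.0]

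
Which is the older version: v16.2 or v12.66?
v12.66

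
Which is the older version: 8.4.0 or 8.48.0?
8.4.0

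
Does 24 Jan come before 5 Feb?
Yes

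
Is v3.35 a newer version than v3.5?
Yes. Version numbers are compared segment by segment as integers, not as decimals: minor version 35 > 5, so v3.35 > v3.5 (even though the decimal 3.35 < 3.5).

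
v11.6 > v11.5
True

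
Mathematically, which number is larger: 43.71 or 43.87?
43.87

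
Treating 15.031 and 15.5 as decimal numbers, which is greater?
15.5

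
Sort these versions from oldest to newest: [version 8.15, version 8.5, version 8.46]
[version 8.5, version 8.15, version 8.46]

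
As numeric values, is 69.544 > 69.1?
True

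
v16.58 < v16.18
False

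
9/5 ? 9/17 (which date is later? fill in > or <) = <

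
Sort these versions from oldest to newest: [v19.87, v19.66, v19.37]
[v19.37, v19.66, v19.87]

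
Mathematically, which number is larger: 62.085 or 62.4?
62.4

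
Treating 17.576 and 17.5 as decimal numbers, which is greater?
17.576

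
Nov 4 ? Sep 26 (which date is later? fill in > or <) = >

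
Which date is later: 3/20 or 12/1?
12/1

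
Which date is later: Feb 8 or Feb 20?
Feb 20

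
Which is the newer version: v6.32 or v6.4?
v6.32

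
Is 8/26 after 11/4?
No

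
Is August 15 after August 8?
Yes. Day 15 comes after day 8 in August — this is a date comparison, not a decimal one (the decimal 8.15 would be smaller than 8.8).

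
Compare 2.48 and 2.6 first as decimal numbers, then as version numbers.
As decimals: 2.48 < 2.6. As versions: v2.48 > v2.6 (minor version 48 > 6).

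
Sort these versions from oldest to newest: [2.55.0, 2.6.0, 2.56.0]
[2.6.0, 2.55.0, 2.56.0]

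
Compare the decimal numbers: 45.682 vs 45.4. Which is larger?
45.682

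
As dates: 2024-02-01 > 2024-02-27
False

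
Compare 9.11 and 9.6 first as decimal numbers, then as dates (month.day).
As decimals: 9.11 < 9.6. As dates: 9/11 is later than 9/6 (day 11 > day 6).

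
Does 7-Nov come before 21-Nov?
Yes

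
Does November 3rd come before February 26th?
No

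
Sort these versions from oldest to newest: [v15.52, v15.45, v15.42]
[v15.42, v15.45, v15.52]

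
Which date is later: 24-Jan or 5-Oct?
5-Oct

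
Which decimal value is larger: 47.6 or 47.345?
47.6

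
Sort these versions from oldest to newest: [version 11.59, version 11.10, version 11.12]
[version 11.10, version 11.12, version 11.59]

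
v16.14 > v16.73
False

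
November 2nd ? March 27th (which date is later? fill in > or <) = >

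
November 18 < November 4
False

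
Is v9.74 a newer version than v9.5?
Yes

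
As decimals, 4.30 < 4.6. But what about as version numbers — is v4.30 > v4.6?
True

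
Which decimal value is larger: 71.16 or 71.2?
71.2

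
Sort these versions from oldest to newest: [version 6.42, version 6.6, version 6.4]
[version 6.4, version 6.6, version 6.42]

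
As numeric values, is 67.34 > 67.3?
True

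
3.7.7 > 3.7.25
False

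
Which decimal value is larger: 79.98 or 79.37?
79.98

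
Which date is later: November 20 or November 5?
November 20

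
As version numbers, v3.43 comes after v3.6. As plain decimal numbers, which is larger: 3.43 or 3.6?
3.6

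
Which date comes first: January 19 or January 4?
January 4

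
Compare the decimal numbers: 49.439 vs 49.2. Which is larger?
49.439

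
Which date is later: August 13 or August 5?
August 13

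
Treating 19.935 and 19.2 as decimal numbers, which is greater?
19.935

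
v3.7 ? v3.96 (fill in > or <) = <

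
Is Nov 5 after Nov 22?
No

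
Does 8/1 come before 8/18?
Yes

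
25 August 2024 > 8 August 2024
True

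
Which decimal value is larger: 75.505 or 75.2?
75.505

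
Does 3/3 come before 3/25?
Yes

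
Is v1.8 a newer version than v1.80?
No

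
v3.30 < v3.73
True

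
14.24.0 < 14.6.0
False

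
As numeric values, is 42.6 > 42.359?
True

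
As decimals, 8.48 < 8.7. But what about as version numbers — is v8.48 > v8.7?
True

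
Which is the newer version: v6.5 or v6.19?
v6.19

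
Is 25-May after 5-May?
Yes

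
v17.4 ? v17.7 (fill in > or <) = <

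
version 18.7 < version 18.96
True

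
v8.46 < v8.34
False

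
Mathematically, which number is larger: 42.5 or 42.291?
42.5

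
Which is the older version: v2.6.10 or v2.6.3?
v2.6.3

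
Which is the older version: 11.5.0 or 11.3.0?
11.3.0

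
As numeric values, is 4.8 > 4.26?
True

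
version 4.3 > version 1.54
True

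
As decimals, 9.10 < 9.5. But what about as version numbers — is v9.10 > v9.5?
True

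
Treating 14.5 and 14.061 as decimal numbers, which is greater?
14.5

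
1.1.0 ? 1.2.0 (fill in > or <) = <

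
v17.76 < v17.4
False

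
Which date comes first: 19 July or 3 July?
3 July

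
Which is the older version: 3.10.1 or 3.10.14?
3.10.1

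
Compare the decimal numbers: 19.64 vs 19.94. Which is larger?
19.94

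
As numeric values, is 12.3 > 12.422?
False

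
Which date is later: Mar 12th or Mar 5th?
Mar 12th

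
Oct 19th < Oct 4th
False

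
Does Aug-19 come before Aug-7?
No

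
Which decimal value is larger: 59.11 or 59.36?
59.36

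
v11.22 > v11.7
True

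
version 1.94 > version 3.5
False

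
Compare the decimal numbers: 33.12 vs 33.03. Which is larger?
33.12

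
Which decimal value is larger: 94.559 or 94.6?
94.6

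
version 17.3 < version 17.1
False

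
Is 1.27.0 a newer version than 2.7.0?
No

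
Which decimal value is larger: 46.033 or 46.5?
46.5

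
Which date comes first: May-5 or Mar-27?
Mar-27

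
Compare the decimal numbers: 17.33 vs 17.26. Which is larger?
17.33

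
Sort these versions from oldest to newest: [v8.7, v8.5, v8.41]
[v8.5, v8.7, v8.41]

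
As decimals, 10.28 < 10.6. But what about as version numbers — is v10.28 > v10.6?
True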